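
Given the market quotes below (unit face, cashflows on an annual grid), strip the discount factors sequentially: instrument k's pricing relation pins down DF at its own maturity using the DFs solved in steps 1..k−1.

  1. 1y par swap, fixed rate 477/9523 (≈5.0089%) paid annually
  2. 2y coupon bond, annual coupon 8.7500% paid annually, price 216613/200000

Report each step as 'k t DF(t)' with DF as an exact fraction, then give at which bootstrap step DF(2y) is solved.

step 1 [1y] swap r/1=477/9523: DF=(1 − 477/9523·(0))/(1+477/9523) = 9523/10000 ≈ 0.952300
step 2 [2y] bond c/1=7/80: DF=(216613/200000 − 7/80·(0.952300))/(1+7/80) = 9193/10000 ≈ 0.919300

1 1 9523/10000
2 2 9193/10000
DF(2y) is solved at step 2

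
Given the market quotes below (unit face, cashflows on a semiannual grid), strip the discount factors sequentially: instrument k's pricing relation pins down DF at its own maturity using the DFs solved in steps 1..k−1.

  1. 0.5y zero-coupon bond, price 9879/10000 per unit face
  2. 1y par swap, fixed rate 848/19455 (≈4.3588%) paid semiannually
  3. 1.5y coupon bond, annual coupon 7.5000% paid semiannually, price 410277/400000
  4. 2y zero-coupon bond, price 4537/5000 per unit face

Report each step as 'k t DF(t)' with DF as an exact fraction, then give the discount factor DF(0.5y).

1 1/2 9879/10000
2 1 1197/1250
3 3/2 9183/10000
4 2 4537/5000
DF(0.5y) = 9879/10000 ≈ 0.987900

step 1 [0.5y] zero: DF = P = 9879/10000 ≈ 0.987900
step 2 [1y] swap r/2=424/19455: DF=(1 − 424/19455·(0.987900))/(1+424/19455) = 1197/1250 ≈ 0.957600
step 3 [1.5y] bond c/2=3/80: DF=(410277/400000 − 3/80·(0.987900+0.957600))/(1+3/80) = 9183/10000 ≈ 0.918300
step 4 [2y] zero: DF = P = 4537/5000 ≈ 0.907400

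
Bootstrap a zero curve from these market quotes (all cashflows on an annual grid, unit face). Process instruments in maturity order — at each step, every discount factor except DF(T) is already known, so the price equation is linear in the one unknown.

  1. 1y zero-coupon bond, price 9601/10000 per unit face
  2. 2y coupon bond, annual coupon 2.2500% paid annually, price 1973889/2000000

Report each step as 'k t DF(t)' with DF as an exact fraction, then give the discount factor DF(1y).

step 1 [1y] zero: DF = P = 9601/10000 ≈ 0.960100
step 2 [2y] bond c/1=9/400: DF=(1973889/2000000 − 9/400·(0.960100))/(1+9/400) = 9441/10000 ≈ 0.944100

1 1 9601/10000
2 2 9441/10000
DF(1y) = 9601/10000 ≈ 0.960100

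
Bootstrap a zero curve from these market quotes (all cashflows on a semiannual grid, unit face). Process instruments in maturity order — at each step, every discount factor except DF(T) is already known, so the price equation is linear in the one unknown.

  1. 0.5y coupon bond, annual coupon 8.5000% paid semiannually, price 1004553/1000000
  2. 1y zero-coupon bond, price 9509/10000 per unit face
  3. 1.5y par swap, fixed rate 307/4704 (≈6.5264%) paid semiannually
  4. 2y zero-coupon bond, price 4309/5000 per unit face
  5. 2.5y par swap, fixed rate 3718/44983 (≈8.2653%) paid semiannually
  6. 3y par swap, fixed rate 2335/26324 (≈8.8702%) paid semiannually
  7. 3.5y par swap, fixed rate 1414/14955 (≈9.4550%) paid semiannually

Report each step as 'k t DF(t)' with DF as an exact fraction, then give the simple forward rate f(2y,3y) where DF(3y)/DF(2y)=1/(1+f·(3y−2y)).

1 1/2 2409/2500
2 1 9509/10000
3 3/2 9079/10000
4 2 4309/5000
5 5/2 8141/10000
6 3 1533/2000
7 7/2 1793/2500
f(2y,3y) = ((4309/5000)/(1533/2000) − 1)/(1) = 953/7665 ≈ 12.4331%

step 1 [0.5y] bond c/2=17/400: DF=(1004553/1000000 − 17/400·(0))/(1+17/400) = 2409/2500 ≈ 0.963600
step 2 [1y] zero: DF = P = 9509/10000 ≈ 0.950900
step 3 [1.5y] swap r/2=307/9408: DF=(1 − 307/9408·(0.963600+0.950900))/(1+307/9408) = 9079/10000 ≈ 0.907900
step 4 [2y] zero: DF = P = 4309/5000 ≈ 0.861800
step 5 [2.5y] swap r/2=1859/44983: DF=(1 − 1859/44983·(0.963600+0.950900+0.907900+0.861800))/(1+1859/44983) = 8141/10000 ≈ 0.814100
step 6 [3y] swap r/2=2335/52648: DF=(1 − 2335/52648·(0.963600+0.950900+0.907900+0.861800+0.814100))/(1+2335/52648) = 1533/2000 ≈ 0.766500
step 7 [3.5y] swap r/2=707/14955: DF=(1 − 707/14955·(0.963600+0.950900+0.907900+0.861800+0.814100+0.766500))/(1+707/14955) = 1793/2500 ≈ 0.717200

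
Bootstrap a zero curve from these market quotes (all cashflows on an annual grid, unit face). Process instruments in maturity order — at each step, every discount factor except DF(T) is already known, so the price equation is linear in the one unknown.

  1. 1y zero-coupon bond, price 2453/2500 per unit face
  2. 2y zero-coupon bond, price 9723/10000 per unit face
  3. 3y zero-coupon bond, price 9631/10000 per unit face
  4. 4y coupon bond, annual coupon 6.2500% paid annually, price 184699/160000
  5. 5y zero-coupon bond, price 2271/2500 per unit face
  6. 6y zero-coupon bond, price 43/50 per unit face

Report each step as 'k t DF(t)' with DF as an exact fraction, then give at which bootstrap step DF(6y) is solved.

step 1 [1y] zero: DF = P = 2453/2500 ≈ 0.981200
step 2 [2y] zero: DF = P = 9723/10000 ≈ 0.972300
step 3 [3y] zero: DF = P = 9631/10000 ≈ 0.963100
step 4 [4y] bond c/1=1/16: DF=(184699/160000 − 1/16·(0.981200+0.972300+0.963100))/(1+1/16) = 9149/10000 ≈ 0.914900
step 5 [5y] zero: DF = P = 2271/2500 ≈ 0.908400
step 6 [6y] zero: DF = P = 43/50 ≈ 0.860000

1 1 2453/2500
2 2 9723/10000
3 3 9631/10000
4 4 9149/10000
5 5 2271/2500
6 6 43/50
DF(6y) is solved at step 6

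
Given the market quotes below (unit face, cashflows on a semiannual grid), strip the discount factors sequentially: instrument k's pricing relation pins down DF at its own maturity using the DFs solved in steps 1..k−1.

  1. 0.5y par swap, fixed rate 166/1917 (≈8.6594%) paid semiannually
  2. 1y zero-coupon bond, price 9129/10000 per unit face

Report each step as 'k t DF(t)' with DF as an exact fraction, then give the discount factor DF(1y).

1 1/2 1917/2000
2 1 9129/10000
DF(1y) = 9129/10000 ≈ 0.912900

step 1 [0.5y] swap r/2=83/1917: DF=(1 − 83/1917·(0))/(1+83/1917) = 1917/2000 ≈ 0.958500
step 2 [1y] zero: DF = P = 9129/10000 ≈ 0.912900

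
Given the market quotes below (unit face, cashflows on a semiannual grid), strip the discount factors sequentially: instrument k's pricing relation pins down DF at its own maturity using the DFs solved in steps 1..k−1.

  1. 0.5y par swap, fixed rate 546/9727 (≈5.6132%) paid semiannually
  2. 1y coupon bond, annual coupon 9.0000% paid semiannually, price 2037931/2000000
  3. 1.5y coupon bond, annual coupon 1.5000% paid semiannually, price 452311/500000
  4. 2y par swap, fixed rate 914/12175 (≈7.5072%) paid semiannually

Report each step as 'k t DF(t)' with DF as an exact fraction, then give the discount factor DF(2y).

step 1 [0.5y] swap r/2=273/9727: DF=(1 − 273/9727·(0))/(1+273/9727) = 9727/10000 ≈ 0.972700
step 2 [1y] bond c/2=9/200: DF=(2037931/2000000 − 9/200·(0.972700))/(1+9/200) = 2333/2500 ≈ 0.933200
step 3 [1.5y] bond c/2=3/400: DF=(452311/500000 − 3/400·(0.972700+0.933200))/(1+3/400) = 8837/10000 ≈ 0.883700
step 4 [2y] swap r/2=457/12175: DF=(1 − 457/12175·(0.972700+0.933200+0.883700))/(1+457/12175) = 8629/10000 ≈ 0.862900

1 1/2 9727/10000
2 1 2333/2500
3 3/2 8837/10000
4 2 8629/10000
DF(2y) = 8629/10000 ≈ 0.862900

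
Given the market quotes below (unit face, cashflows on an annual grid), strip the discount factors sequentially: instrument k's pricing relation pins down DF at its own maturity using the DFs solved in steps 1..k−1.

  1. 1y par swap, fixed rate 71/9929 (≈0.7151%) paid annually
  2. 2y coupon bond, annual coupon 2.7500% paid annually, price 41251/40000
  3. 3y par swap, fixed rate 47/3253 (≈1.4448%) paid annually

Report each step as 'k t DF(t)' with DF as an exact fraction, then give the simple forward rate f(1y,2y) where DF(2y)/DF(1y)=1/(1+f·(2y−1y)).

step 1 [1y] swap r/1=71/9929: DF=(1 − 71/9929·(0))/(1+71/9929) = 9929/10000 ≈ 0.992900
step 2 [2y] bond c/1=11/400: DF=(41251/40000 − 11/400·(0.992900))/(1+11/400) = 9771/10000 ≈ 0.977100
step 3 [3y] swap r/1=47/3253: DF=(1 − 47/3253·(0.992900+0.977100))/(1+47/3253) = 9577/10000 ≈ 0.957700

1 1 9929/10000
2 2 9771/10000
3 3 9577/10000
f(1y,2y) = ((9929/10000)/(9771/10000) − 1)/(1) = 158/9771 ≈ 1.6170%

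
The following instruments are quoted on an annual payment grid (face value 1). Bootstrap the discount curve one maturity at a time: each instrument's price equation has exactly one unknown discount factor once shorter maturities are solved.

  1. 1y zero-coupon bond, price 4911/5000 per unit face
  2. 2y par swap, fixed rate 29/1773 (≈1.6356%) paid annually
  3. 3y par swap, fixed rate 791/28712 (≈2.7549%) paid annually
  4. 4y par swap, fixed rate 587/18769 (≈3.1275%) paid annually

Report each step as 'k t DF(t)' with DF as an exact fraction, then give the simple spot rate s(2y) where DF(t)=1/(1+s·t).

step 1 [1y] zero: DF = P = 4911/5000 ≈ 0.982200
step 2 [2y] swap r/1=29/1773: DF=(1 − 29/1773·(0.982200))/(1+29/1773) = 9681/10000 ≈ 0.968100
step 3 [3y] swap r/1=791/28712: DF=(1 − 791/28712·(0.982200+0.968100))/(1+791/28712) = 9209/10000 ≈ 0.920900
step 4 [4y] swap r/1=587/18769: DF=(1 − 587/18769·(0.982200+0.968100+0.920900))/(1+587/18769) = 4413/5000 ≈ 0.882600

1 1 4911/5000
2 2 9681/10000
3 3 9209/10000
4 4 4413/5000
s(2y) = (1/(9681/10000) − 1)/(2) = 319/19362 ≈ 1.6476%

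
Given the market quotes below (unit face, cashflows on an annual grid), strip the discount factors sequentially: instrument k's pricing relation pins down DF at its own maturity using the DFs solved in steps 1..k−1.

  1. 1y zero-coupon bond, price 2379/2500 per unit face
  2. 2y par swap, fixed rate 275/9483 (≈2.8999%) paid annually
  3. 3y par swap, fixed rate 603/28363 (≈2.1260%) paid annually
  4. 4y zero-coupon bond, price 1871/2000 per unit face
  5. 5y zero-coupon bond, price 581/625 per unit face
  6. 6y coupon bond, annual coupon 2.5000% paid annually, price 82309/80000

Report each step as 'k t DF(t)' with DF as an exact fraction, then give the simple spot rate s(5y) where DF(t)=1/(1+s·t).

1 1 2379/2500
2 2 189/200
3 3 9397/10000
4 4 1871/2000
5 5 581/625
6 6 8891/10000
s(5y) = (1/(581/625) − 1)/(5) = 44/2905 ≈ 1.5146%

step 1 [1y] zero: DF = P = 2379/2500 ≈ 0.951600
step 2 [2y] swap r/1=275/9483: DF=(1 − 275/9483·(0.951600))/(1+275/9483) = 189/200 ≈ 0.945000
step 3 [3y] swap r/1=603/28363: DF=(1 − 603/28363·(0.951600+0.945000))/(1+603/28363) = 9397/10000 ≈ 0.939700
step 4 [4y] zero: DF = P = 1871/2000 ≈ 0.935500
step 5 [5y] zero: DF = P = 581/625 ≈ 0.929600
step 6 [6y] bond c/1=1/40: DF=(82309/80000 − 1/40·(0.951600+0.945000+0.939700+0.935500+0.929600))/(1+1/40) = 8891/10000 ≈ 0.889100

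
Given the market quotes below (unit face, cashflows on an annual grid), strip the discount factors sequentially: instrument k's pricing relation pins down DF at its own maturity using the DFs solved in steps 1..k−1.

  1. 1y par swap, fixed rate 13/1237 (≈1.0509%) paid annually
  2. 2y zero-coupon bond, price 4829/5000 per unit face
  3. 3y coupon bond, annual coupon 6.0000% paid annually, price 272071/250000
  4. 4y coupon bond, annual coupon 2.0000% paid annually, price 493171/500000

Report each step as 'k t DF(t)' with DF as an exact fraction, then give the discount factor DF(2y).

step 1 [1y] swap r/1=13/1237: DF=(1 − 13/1237·(0))/(1+13/1237) = 1237/1250 ≈ 0.989600
step 2 [2y] zero: DF = P = 4829/5000 ≈ 0.965800
step 3 [3y] bond c/1=3/50: DF=(272071/250000 − 3/50·(0.989600+0.965800))/(1+3/50) = 229/250 ≈ 0.916000
step 4 [4y] bond c/1=1/50: DF=(493171/500000 − 1/50·(0.989600+0.965800+0.916000))/(1+1/50) = 9107/10000 ≈ 0.910700

1 1 1237/1250
2 2 4829/5000
3 3 229/250
4 4 9107/10000
DF(2y) = 4829/5000 ≈ 0.965800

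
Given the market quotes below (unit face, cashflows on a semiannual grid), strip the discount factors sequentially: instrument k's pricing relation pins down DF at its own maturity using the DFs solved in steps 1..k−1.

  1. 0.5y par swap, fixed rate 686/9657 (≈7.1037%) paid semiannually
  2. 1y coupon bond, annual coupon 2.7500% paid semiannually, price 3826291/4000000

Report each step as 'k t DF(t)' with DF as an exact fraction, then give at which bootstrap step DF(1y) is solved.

1 1/2 9657/10000
2 1 1861/2000
DF(1y) is solved at step 2

step 1 [0.5y] swap r/2=343/9657: DF=(1 − 343/9657·(0))/(1+343/9657) = 9657/10000 ≈ 0.965700
step 2 [1y] bond c/2=11/800: DF=(3826291/4000000 − 11/800·(0.965700))/(1+11/800) = 1861/2000 ≈ 0.930500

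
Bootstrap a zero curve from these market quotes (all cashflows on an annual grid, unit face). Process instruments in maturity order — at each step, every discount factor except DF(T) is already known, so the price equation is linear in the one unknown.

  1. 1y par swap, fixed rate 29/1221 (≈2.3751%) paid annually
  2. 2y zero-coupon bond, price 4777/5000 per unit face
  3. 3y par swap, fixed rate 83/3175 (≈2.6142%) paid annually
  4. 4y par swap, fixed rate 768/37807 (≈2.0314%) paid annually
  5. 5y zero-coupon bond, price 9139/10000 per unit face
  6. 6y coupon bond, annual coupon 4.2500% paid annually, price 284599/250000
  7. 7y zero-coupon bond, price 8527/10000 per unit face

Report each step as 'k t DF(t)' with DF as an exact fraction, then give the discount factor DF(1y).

step 1 [1y] swap r/1=29/1221: DF=(1 − 29/1221·(0))/(1+29/1221) = 1221/1250 ≈ 0.976800
step 2 [2y] zero: DF = P = 4777/5000 ≈ 0.955400
step 3 [3y] swap r/1=83/3175: DF=(1 − 83/3175·(0.976800+0.955400))/(1+83/3175) = 9253/10000 ≈ 0.925300
step 4 [4y] swap r/1=768/37807: DF=(1 − 768/37807·(0.976800+0.955400+0.925300))/(1+768/37807) = 577/625 ≈ 0.923200
step 5 [5y] zero: DF = P = 9139/10000 ≈ 0.913900
step 6 [6y] bond c/1=17/400: DF=(284599/250000 − 17/400·(0.976800+0.955400+0.925300+0.923200+0.913900))/(1+17/400) = 4503/5000 ≈ 0.900600
step 7 [7y] zero: DF = P = 8527/10000 ≈ 0.852700

1 1 1221/1250
2 2 4777/5000
3 3 9253/10000
4 4 577/625
5 5 9139/10000
6 6 4503/5000
7 7 8527/10000
DF(1y) = 1221/1250 ≈ 0.976800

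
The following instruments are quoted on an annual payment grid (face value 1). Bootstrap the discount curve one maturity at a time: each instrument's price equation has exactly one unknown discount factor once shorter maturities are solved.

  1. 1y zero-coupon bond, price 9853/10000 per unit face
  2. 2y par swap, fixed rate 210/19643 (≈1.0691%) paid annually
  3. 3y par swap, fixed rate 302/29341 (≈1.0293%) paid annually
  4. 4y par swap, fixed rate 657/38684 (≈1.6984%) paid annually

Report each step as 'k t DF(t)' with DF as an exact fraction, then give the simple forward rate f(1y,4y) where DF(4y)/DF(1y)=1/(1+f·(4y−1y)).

step 1 [1y] zero: DF = P = 9853/10000 ≈ 0.985300
step 2 [2y] swap r/1=210/19643: DF=(1 − 210/19643·(0.985300))/(1+210/19643) = 979/1000 ≈ 0.979000
step 3 [3y] swap r/1=302/29341: DF=(1 − 302/29341·(0.985300+0.979000))/(1+302/29341) = 4849/5000 ≈ 0.969800
step 4 [4y] swap r/1=657/38684: DF=(1 − 657/38684·(0.985300+0.979000+0.969800))/(1+657/38684) = 9343/10000 ≈ 0.934300

1 1 9853/10000
2 2 979/1000
3 3 4849/5000
4 4 9343/10000
f(1y,4y) = ((9853/10000)/(9343/10000) − 1)/(3) = 170/9343 ≈ 1.8195%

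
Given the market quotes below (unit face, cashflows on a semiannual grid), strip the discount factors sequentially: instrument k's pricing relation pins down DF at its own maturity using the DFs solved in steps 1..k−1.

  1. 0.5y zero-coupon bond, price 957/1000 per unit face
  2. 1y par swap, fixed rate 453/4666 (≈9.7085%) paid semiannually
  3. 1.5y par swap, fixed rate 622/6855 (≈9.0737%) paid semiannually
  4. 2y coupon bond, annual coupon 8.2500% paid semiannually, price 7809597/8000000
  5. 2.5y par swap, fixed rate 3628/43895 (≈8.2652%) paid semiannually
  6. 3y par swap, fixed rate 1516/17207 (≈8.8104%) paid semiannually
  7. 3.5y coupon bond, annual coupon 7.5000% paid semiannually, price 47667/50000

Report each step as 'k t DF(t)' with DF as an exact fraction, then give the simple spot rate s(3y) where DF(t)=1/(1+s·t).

step 1 [0.5y] zero: DF = P = 957/1000 ≈ 0.957000
step 2 [1y] swap r/2=453/9332: DF=(1 − 453/9332·(0.957000))/(1+453/9332) = 4547/5000 ≈ 0.909400
step 3 [1.5y] swap r/2=311/6855: DF=(1 − 311/6855·(0.957000+0.909400))/(1+311/6855) = 2189/2500 ≈ 0.875600
step 4 [2y] bond c/2=33/800: DF=(7809597/8000000 − 33/800·(0.957000+0.909400+0.875600))/(1+33/800) = 8289/10000 ≈ 0.828900
step 5 [2.5y] swap r/2=1814/43895: DF=(1 − 1814/43895·(0.957000+0.909400+0.875600+0.828900))/(1+1814/43895) = 4093/5000 ≈ 0.818600
step 6 [3y] swap r/2=758/17207: DF=(1 − 758/17207·(0.957000+0.909400+0.875600+0.828900+0.818600))/(1+758/17207) = 3863/5000 ≈ 0.772600
step 7 [3.5y] bond c/2=3/80: DF=(47667/50000 − 3/80·(0.957000+0.909400+0.875600+0.828900+0.818600+0.772600))/(1+3/80) = 7323/10000 ≈ 0.732300

1 1/2 957/1000
2 1 4547/5000
3 3/2 2189/2500
4 2 8289/10000
5 5/2 4093/5000
6 3 3863/5000
7 7/2 7323/10000
s(3y) = (1/(3863/5000) − 1)/(3) = 379/3863 ≈ 9.8110%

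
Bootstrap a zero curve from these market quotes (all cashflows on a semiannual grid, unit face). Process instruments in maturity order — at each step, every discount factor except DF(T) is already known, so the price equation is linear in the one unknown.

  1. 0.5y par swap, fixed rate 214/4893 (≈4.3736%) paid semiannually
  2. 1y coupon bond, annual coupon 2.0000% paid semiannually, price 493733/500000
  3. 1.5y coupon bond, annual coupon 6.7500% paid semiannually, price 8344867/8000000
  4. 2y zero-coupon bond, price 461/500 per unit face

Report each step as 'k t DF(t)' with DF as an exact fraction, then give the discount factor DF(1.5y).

step 1 [0.5y] swap r/2=107/4893: DF=(1 − 107/4893·(0))/(1+107/4893) = 4893/5000 ≈ 0.978600
step 2 [1y] bond c/2=1/100: DF=(493733/500000 − 1/100·(0.978600))/(1+1/100) = 121/125 ≈ 0.968000
step 3 [1.5y] bond c/2=27/800: DF=(8344867/8000000 − 27/800·(0.978600+0.968000))/(1+27/800) = 1891/2000 ≈ 0.945500
step 4 [2y] zero: DF = P = 461/500 ≈ 0.922000

1 1/2 4893/5000
2 1 121/125
3 3/2 1891/2000
4 2 461/500
DF(1.5y) = 1891/2000 ≈ 0.945500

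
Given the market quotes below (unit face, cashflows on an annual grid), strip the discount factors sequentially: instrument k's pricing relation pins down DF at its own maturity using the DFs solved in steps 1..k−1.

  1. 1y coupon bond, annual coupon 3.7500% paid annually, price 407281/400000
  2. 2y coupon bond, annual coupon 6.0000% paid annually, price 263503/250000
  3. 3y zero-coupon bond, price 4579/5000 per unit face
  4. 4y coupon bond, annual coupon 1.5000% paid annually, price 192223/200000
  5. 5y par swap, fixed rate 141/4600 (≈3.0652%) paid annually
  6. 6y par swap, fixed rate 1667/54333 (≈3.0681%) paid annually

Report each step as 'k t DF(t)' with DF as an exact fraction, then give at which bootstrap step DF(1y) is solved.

step 1 [1y] bond c/1=3/80: DF=(407281/400000 − 3/80·(0))/(1+3/80) = 4907/5000 ≈ 0.981400
step 2 [2y] bond c/1=3/50: DF=(263503/250000 − 3/50·(0.981400))/(1+3/50) = 2347/2500 ≈ 0.938800
step 3 [3y] zero: DF = P = 4579/5000 ≈ 0.915800
step 4 [4y] bond c/1=3/200: DF=(192223/200000 − 3/200·(0.981400+0.938800+0.915800))/(1+3/200) = 181/200 ≈ 0.905000
step 5 [5y] swap r/1=141/4600: DF=(1 − 141/4600·(0.981400+0.938800+0.915800+0.905000))/(1+141/4600) = 859/1000 ≈ 0.859000
step 6 [6y] swap r/1=1667/54333: DF=(1 − 1667/54333·(0.981400+0.938800+0.915800+0.905000+0.859000))/(1+1667/54333) = 8333/10000 ≈ 0.833300

1 1 4907/5000
2 2 2347/2500
3 3 4579/5000
4 4 181/200
5 5 859/1000
6 6 8333/10000
DF(1y) is solved at step 1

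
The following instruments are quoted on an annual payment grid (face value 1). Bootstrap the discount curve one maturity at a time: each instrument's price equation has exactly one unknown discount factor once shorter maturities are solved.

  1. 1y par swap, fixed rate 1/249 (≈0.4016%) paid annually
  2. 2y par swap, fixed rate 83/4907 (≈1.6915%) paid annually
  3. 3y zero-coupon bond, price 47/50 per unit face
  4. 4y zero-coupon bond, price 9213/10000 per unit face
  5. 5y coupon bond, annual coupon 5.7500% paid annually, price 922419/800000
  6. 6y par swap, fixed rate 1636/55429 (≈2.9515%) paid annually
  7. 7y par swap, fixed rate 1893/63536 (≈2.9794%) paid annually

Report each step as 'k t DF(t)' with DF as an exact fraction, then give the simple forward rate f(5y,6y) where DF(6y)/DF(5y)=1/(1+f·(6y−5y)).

1 1 249/250
2 2 2417/2500
3 3 47/50
4 4 9213/10000
5 5 1103/1250
6 6 2091/2500
7 7 8107/10000
f(5y,6y) = ((1103/1250)/(2091/2500) − 1)/(1) = 115/2091 ≈ 5.4998%

step 1 [1y] swap r/1=1/249: DF=(1 − 1/249·(0))/(1+1/249) = 249/250 ≈ 0.996000
step 2 [2y] swap r/1=83/4907: DF=(1 − 83/4907·(0.996000))/(1+83/4907) = 2417/2500 ≈ 0.966800
step 3 [3y] zero: DF = P = 47/50 ≈ 0.940000
step 4 [4y] zero: DF = P = 9213/10000 ≈ 0.921300
step 5 [5y] bond c/1=23/400: DF=(922419/800000 − 23/400·(0.996000+0.966800+0.940000+0.921300))/(1+23/400) = 1103/1250 ≈ 0.882400
step 6 [6y] swap r/1=1636/55429: DF=(1 − 1636/55429·(0.996000+0.966800+0.940000+0.921300+0.882400))/(1+1636/55429) = 2091/2500 ≈ 0.836400
step 7 [7y] swap r/1=1893/63536: DF=(1 − 1893/63536·(0.996000+0.966800+0.940000+0.921300+0.882400+0.836400))/(1+1893/63536) = 8107/10000 ≈ 0.810700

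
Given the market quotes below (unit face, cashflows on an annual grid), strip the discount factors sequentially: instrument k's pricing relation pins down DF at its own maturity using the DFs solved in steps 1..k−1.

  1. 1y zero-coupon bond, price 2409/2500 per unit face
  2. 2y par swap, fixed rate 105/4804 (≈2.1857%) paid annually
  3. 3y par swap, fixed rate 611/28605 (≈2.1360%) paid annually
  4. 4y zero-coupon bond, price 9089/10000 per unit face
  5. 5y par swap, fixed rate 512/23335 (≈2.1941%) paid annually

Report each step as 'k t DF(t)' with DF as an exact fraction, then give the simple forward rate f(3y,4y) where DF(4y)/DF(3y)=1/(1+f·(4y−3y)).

1 1 2409/2500
2 2 479/500
3 3 9389/10000
4 4 9089/10000
5 5 561/625
f(3y,4y) = ((9389/10000)/(9089/10000) − 1)/(1) = 300/9089 ≈ 3.3007%

step 1 [1y] zero: DF = P = 2409/2500 ≈ 0.963600
step 2 [2y] swap r/1=105/4804: DF=(1 − 105/4804·(0.963600))/(1+105/4804) = 479/500 ≈ 0.958000
step 3 [3y] swap r/1=611/28605: DF=(1 − 611/28605·(0.963600+0.958000))/(1+611/28605) = 9389/10000 ≈ 0.938900
step 4 [4y] zero: DF = P = 9089/10000 ≈ 0.908900
step 5 [5y] swap r/1=512/23335: DF=(1 − 512/23335·(0.963600+0.958000+0.938900+0.908900))/(1+512/23335) = 561/625 ≈ 0.897600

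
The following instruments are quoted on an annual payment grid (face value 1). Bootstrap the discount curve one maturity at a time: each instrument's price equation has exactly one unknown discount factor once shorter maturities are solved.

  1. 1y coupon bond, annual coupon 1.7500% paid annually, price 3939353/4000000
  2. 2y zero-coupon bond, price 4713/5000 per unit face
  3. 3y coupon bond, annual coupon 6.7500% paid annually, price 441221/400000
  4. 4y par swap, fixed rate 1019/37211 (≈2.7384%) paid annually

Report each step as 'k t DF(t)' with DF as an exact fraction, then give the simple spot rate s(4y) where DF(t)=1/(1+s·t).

1 1 9679/10000
2 2 4713/5000
3 3 73/80
4 4 8981/10000
s(4y) = (1/(8981/10000) − 1)/(4) = 1019/35924 ≈ 2.8365%

step 1 [1y] bond c/1=7/400: DF=(3939353/4000000 − 7/400·(0))/(1+7/400) = 9679/10000 ≈ 0.967900
step 2 [2y] zero: DF = P = 4713/5000 ≈ 0.942600
step 3 [3y] bond c/1=27/400: DF=(441221/400000 − 27/400·(0.967900+0.942600))/(1+27/400) = 73/80 ≈ 0.912500
step 4 [4y] swap r/1=1019/37211: DF=(1 − 1019/37211·(0.967900+0.942600+0.912500))/(1+1019/37211) = 8981/10000 ≈ 0.898100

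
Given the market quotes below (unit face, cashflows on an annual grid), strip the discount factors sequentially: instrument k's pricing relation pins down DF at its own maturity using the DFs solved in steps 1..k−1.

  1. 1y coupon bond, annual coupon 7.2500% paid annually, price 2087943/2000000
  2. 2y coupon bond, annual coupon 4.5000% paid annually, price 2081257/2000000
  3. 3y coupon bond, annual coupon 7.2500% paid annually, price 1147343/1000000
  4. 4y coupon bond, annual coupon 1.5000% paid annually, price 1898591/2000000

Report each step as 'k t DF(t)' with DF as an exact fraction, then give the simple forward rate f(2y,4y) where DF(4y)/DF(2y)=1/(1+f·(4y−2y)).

1 1 4867/5000
2 2 9539/10000
3 3 1879/2000
4 4 8929/10000
f(2y,4y) = ((9539/10000)/(8929/10000) − 1)/(2) = 305/8929 ≈ 3.4158%

step 1 [1y] bond c/1=29/400: DF=(2087943/2000000 − 29/400·(0))/(1+29/400) = 4867/5000 ≈ 0.973400
step 2 [2y] bond c/1=9/200: DF=(2081257/2000000 − 9/200·(0.973400))/(1+9/200) = 9539/10000 ≈ 0.953900
step 3 [3y] bond c/1=29/400: DF=(1147343/1000000 − 29/400·(0.973400+0.953900))/(1+29/400) = 1879/2000 ≈ 0.939500
step 4 [4y] bond c/1=3/200: DF=(1898591/2000000 − 3/200·(0.973400+0.953900+0.939500))/(1+3/200) = 8929/10000 ≈ 0.892900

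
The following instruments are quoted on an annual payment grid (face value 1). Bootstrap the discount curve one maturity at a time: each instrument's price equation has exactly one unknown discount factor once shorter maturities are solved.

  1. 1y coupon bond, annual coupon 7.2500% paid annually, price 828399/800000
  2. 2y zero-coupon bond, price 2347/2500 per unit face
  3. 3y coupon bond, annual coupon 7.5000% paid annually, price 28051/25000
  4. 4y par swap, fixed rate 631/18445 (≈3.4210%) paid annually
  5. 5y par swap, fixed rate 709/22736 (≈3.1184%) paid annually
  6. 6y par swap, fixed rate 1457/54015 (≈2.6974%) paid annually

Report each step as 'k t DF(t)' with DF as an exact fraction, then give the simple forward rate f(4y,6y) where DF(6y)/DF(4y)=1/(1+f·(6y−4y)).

1 1 1931/2000
2 2 2347/2500
3 3 9109/10000
4 4 4369/5000
5 5 4291/5000
6 6 8543/10000
f(4y,6y) = ((4369/5000)/(8543/10000) − 1)/(2) = 195/17086 ≈ 1.1413%

step 1 [1y] bond c/1=29/400: DF=(828399/800000 − 29/400·(0))/(1+29/400) = 1931/2000 ≈ 0.965500
step 2 [2y] zero: DF = P = 2347/2500 ≈ 0.938800
step 3 [3y] bond c/1=3/40: DF=(28051/25000 − 3/40·(0.965500+0.938800))/(1+3/40) = 9109/10000 ≈ 0.910900
step 4 [4y] swap r/1=631/18445: DF=(1 − 631/18445·(0.965500+0.938800+0.910900))/(1+631/18445) = 4369/5000 ≈ 0.873800
step 5 [5y] swap r/1=709/22736: DF=(1 − 709/22736·(0.965500+0.938800+0.910900+0.873800))/(1+709/22736) = 4291/5000 ≈ 0.858200
step 6 [6y] swap r/1=1457/54015: DF=(1 − 1457/54015·(0.965500+0.938800+0.910900+0.873800+0.858200))/(1+1457/54015) = 8543/10000 ≈ 0.854300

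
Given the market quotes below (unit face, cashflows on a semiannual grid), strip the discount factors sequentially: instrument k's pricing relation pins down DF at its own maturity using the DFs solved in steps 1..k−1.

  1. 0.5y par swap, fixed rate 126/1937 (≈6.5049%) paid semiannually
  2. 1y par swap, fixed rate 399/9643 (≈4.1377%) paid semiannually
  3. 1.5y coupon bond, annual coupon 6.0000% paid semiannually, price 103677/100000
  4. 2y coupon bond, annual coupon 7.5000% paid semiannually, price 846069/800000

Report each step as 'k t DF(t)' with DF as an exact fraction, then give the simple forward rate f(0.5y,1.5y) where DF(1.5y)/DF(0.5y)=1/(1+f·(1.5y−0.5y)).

1 1/2 1937/2000
2 1 9601/10000
3 3/2 594/625
4 2 9153/10000
f(0.5y,1.5y) = ((1937/2000)/(594/625) − 1)/(1) = 181/9504 ≈ 1.9045%

step 1 [0.5y] swap r/2=63/1937: DF=(1 − 63/1937·(0))/(1+63/1937) = 1937/2000 ≈ 0.968500
step 2 [1y] swap r/2=399/19286: DF=(1 − 399/19286·(0.968500))/(1+399/19286) = 9601/10000 ≈ 0.960100
step 3 [1.5y] bond c/2=3/100: DF=(103677/100000 − 3/100·(0.968500+0.960100))/(1+3/100) = 594/625 ≈ 0.950400
step 4 [2y] bond c/2=3/80: DF=(846069/800000 − 3/80·(0.968500+0.960100+0.950400))/(1+3/80) = 9153/10000 ≈ 0.915300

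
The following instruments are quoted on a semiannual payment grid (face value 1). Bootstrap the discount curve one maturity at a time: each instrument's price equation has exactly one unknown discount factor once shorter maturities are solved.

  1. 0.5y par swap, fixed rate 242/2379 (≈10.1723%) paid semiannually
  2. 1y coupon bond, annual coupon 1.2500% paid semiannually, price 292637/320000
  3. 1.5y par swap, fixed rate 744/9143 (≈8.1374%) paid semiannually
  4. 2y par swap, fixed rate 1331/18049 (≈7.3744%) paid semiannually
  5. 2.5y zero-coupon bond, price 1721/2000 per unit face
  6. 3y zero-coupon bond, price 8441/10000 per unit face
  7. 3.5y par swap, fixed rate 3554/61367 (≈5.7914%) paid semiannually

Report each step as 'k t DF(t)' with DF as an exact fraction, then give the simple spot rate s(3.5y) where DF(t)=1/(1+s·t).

1 1/2 2379/2500
2 1 9029/10000
3 3/2 2221/2500
4 2 8669/10000
5 5/2 1721/2000
6 3 8441/10000
7 7/2 8223/10000
s(3.5y) = (1/(8223/10000) − 1)/(7/2) = 3554/57561 ≈ 6.1743%

step 1 [0.5y] swap r/2=121/2379: DF=(1 − 121/2379·(0))/(1+121/2379) = 2379/2500 ≈ 0.951600
step 2 [1y] bond c/2=1/160: DF=(292637/320000 − 1/160·(0.951600))/(1+1/160) = 9029/10000 ≈ 0.902900
step 3 [1.5y] swap r/2=372/9143: DF=(1 − 372/9143·(0.951600+0.902900))/(1+372/9143) = 2221/2500 ≈ 0.888400
step 4 [2y] swap r/2=1331/36098: DF=(1 − 1331/36098·(0.951600+0.902900+0.888400))/(1+1331/36098) = 8669/10000 ≈ 0.866900
step 5 [2.5y] zero: DF = P = 1721/2000 ≈ 0.860500
step 6 [3y] zero: DF = P = 8441/10000 ≈ 0.844100
step 7 [3.5y] swap r/2=1777/61367: DF=(1 − 1777/61367·(0.951600+0.902900+0.888400+0.866900+0.860500+0.844100))/(1+1777/61367) = 8223/10000 ≈ 0.822300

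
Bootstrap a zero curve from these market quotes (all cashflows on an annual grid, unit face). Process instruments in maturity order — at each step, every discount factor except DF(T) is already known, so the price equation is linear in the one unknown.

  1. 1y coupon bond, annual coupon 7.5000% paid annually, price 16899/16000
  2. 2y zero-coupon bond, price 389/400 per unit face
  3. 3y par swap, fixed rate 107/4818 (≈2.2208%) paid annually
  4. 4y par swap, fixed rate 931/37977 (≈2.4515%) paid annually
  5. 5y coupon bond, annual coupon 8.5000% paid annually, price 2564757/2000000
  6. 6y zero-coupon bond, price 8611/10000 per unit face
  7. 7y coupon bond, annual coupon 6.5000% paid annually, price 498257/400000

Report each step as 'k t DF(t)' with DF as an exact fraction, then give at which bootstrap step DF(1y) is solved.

step 1 [1y] bond c/1=3/40: DF=(16899/16000 − 3/40·(0))/(1+3/40) = 393/400 ≈ 0.982500
step 2 [2y] zero: DF = P = 389/400 ≈ 0.972500
step 3 [3y] swap r/1=107/4818: DF=(1 − 107/4818·(0.982500+0.972500))/(1+107/4818) = 4679/5000 ≈ 0.935800
step 4 [4y] swap r/1=931/37977: DF=(1 − 931/37977·(0.982500+0.972500+0.935800))/(1+931/37977) = 9069/10000 ≈ 0.906900
step 5 [5y] bond c/1=17/200: DF=(2564757/2000000 − 17/200·(0.982500+0.972500+0.935800+0.906900))/(1+17/200) = 2211/2500 ≈ 0.884400
step 6 [6y] zero: DF = P = 8611/10000 ≈ 0.861100
step 7 [7y] bond c/1=13/200: DF=(498257/400000 − 13/200·(0.982500+0.972500+0.935800+0.906900+0.884400+0.861100))/(1+13/200) = 8313/10000 ≈ 0.831300

1 1 393/400
2 2 389/400
3 3 4679/5000
4 4 9069/10000
5 5 2211/2500
6 6 8611/10000
7 7 8313/10000
DF(1y) is solved at step 1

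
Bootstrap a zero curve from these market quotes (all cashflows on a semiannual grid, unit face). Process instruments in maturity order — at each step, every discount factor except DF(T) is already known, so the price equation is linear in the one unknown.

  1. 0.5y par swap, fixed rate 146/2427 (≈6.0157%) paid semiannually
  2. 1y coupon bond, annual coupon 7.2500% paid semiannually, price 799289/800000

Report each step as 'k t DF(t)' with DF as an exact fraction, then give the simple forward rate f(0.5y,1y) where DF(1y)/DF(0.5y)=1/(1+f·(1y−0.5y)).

step 1 [0.5y] swap r/2=73/2427: DF=(1 − 73/2427·(0))/(1+73/2427) = 2427/2500 ≈ 0.970800
step 2 [1y] bond c/2=29/800: DF=(799289/800000 − 29/800·(0.970800))/(1+29/800) = 4651/5000 ≈ 0.930200

1 1/2 2427/2500
2 1 4651/5000
f(0.5y,1y) = ((2427/2500)/(4651/5000) − 1)/(1/2) = 406/4651 ≈ 8.7293%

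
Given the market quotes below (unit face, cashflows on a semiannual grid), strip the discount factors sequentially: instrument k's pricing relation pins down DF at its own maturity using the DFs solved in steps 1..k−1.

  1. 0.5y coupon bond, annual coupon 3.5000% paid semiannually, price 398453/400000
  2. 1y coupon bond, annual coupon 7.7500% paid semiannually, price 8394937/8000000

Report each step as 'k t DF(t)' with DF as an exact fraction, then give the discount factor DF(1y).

1 1/2 979/1000
2 1 9737/10000
DF(1y) = 9737/10000 ≈ 0.973700

step 1 [0.5y] bond c/2=7/400: DF=(398453/400000 − 7/400·(0))/(1+7/400) = 979/1000 ≈ 0.979000
step 2 [1y] bond c/2=31/800: DF=(8394937/8000000 − 31/800·(0.979000))/(1+31/800) = 9737/10000 ≈ 0.973700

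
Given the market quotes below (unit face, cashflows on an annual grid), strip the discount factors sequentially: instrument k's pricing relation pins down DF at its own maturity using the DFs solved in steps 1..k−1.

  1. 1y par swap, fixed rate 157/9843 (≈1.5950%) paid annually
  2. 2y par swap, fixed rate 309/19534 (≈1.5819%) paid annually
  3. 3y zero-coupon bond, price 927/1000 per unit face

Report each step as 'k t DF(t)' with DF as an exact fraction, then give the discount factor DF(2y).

1 1 9843/10000
2 2 9691/10000
3 3 927/1000
DF(2y) = 9691/10000 ≈ 0.969100

step 1 [1y] swap r/1=157/9843: DF=(1 − 157/9843·(0))/(1+157/9843) = 9843/10000 ≈ 0.984300
step 2 [2y] swap r/1=309/19534: DF=(1 − 309/19534·(0.984300))/(1+309/19534) = 9691/10000 ≈ 0.969100
step 3 [3y] zero: DF = P = 927/1000 ≈ 0.927000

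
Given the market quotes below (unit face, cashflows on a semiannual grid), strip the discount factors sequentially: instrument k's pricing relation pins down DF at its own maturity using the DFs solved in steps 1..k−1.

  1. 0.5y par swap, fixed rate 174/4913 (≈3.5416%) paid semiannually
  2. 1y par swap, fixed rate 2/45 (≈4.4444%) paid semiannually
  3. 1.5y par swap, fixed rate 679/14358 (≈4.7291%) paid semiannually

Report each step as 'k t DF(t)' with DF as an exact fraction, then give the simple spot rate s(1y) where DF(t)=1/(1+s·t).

step 1 [0.5y] swap r/2=87/4913: DF=(1 − 87/4913·(0))/(1+87/4913) = 4913/5000 ≈ 0.982600
step 2 [1y] swap r/2=1/45: DF=(1 − 1/45·(0.982600))/(1+1/45) = 9569/10000 ≈ 0.956900
step 3 [1.5y] swap r/2=679/28716: DF=(1 − 679/28716·(0.982600+0.956900))/(1+679/28716) = 9321/10000 ≈ 0.932100

1 1/2 4913/5000
2 1 9569/10000
3 3/2 9321/10000
s(1y) = (1/(9569/10000) − 1)/(1) = 431/9569 ≈ 4.5041%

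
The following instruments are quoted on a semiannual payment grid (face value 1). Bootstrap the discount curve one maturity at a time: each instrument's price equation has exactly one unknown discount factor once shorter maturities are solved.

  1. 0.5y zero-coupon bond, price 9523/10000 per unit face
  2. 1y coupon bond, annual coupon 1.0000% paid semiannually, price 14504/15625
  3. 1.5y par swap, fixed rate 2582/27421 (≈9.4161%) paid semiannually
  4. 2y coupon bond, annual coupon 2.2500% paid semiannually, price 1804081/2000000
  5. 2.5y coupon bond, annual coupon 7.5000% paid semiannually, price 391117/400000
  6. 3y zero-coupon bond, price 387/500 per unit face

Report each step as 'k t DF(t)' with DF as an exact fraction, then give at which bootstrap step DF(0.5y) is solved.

1 1/2 9523/10000
2 1 9189/10000
3 3/2 8709/10000
4 2 1723/2000
5 5/2 4061/5000
6 3 387/500
DF(0.5y) is solved at step 1

step 1 [0.5y] zero: DF = P = 9523/10000 ≈ 0.952300
step 2 [1y] bond c/2=1/200: DF=(14504/15625 − 1/200·(0.952300))/(1+1/200) = 9189/10000 ≈ 0.918900
step 3 [1.5y] swap r/2=1291/27421: DF=(1 − 1291/27421·(0.952300+0.918900))/(1+1291/27421) = 8709/10000 ≈ 0.870900
step 4 [2y] bond c/2=9/800: DF=(1804081/2000000 − 9/800·(0.952300+0.918900+0.870900))/(1+9/800) = 1723/2000 ≈ 0.861500
step 5 [2.5y] bond c/2=3/80: DF=(391117/400000 − 3/80·(0.952300+0.918900+0.870900+0.861500))/(1+3/80) = 4061/5000 ≈ 0.812200
step 6 [3y] zero: DF = P = 387/500 ≈ 0.774000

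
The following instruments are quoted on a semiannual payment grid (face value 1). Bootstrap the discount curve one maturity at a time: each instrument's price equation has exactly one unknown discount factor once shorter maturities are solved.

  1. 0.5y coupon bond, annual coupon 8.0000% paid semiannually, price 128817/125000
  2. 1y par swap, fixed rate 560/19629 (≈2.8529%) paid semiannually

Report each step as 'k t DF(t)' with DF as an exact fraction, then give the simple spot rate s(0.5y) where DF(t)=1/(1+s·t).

1 1/2 9909/10000
2 1 243/250
s(0.5y) = (1/(9909/10000) − 1)/(1/2) = 182/9909 ≈ 1.8367%

step 1 [0.5y] bond c/2=1/25: DF=(128817/125000 − 1/25·(0))/(1+1/25) = 9909/10000 ≈ 0.990900
step 2 [1y] swap r/2=280/19629: DF=(1 − 280/19629·(0.990900))/(1+280/19629) = 243/250 ≈ 0.972000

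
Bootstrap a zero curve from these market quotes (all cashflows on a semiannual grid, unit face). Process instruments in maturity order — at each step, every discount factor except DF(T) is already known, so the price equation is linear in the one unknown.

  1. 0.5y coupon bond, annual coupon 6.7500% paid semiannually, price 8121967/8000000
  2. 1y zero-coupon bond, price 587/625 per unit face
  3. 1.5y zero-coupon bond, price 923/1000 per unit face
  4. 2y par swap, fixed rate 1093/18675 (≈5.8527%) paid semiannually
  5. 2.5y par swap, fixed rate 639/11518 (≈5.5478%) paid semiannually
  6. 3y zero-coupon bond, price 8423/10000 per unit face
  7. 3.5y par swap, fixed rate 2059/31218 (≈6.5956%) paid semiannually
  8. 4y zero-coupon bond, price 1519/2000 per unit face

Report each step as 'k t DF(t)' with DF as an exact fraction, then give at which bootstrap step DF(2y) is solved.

step 1 [0.5y] bond c/2=27/800: DF=(8121967/8000000 − 27/800·(0))/(1+27/800) = 9821/10000 ≈ 0.982100
step 2 [1y] zero: DF = P = 587/625 ≈ 0.939200
step 3 [1.5y] zero: DF = P = 923/1000 ≈ 0.923000
step 4 [2y] swap r/2=1093/37350: DF=(1 − 1093/37350·(0.982100+0.939200+0.923000))/(1+1093/37350) = 8907/10000 ≈ 0.890700
step 5 [2.5y] swap r/2=639/23036: DF=(1 − 639/23036·(0.982100+0.939200+0.923000+0.890700))/(1+639/23036) = 4361/5000 ≈ 0.872200
step 6 [3y] zero: DF = P = 8423/10000 ≈ 0.842300
step 7 [3.5y] swap r/2=2059/62436: DF=(1 − 2059/62436·(0.982100+0.939200+0.923000+0.890700+0.872200+0.842300))/(1+2059/62436) = 7941/10000 ≈ 0.794100
step 8 [4y] zero: DF = P = 1519/2000 ≈ 0.759500

1 1/2 9821/10000
2 1 587/625
3 3/2 923/1000
4 2 8907/10000
5 5/2 4361/5000
6 3 8423/10000
7 7/2 7941/10000
8 4 1519/2000
DF(2y) is solved at step 4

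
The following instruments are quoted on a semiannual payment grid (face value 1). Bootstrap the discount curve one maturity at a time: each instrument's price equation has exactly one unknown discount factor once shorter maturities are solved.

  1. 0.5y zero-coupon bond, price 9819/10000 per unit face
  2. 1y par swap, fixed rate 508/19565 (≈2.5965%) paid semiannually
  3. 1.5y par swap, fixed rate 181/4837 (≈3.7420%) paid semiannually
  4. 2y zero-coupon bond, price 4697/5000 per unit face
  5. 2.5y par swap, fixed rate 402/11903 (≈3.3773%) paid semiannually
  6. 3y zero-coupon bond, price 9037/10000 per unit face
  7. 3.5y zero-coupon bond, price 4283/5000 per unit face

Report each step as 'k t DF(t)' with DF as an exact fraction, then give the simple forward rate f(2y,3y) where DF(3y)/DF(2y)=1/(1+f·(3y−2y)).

step 1 [0.5y] zero: DF = P = 9819/10000 ≈ 0.981900
step 2 [1y] swap r/2=254/19565: DF=(1 − 254/19565·(0.981900))/(1+254/19565) = 4873/5000 ≈ 0.974600
step 3 [1.5y] swap r/2=181/9674: DF=(1 − 181/9674·(0.981900+0.974600))/(1+181/9674) = 9457/10000 ≈ 0.945700
step 4 [2y] zero: DF = P = 4697/5000 ≈ 0.939400
step 5 [2.5y] swap r/2=201/11903: DF=(1 − 201/11903·(0.981900+0.974600+0.945700+0.939400))/(1+201/11903) = 2299/2500 ≈ 0.919600
step 6 [3y] zero: DF = P = 9037/10000 ≈ 0.903700
step 7 [3.5y] zero: DF = P = 4283/5000 ≈ 0.856600

1 1/2 9819/10000
2 1 4873/5000
3 3/2 9457/10000
4 2 4697/5000
5 5/2 2299/2500
6 3 9037/10000
7 7/2 4283/5000
f(2y,3y) = ((4697/5000)/(9037/10000) − 1)/(1) = 51/1291 ≈ 3.9504%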